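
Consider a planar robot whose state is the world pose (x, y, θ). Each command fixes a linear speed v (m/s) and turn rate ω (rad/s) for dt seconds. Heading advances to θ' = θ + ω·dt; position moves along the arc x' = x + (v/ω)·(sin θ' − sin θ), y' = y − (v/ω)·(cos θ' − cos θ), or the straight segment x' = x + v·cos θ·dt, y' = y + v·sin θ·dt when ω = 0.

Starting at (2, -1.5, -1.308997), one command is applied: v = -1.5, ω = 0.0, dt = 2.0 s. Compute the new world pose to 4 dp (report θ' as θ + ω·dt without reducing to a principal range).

θ' = -1.3090 + 0.0·2.0 = -1.3090
ω = 0 → straight: x' = 2 + -1.5·cos(-1.3090)·2.0 = 1.2235
y' = -1.5 + -1.5·sin(-1.3090)·2.0 = 1.3978

(1.2235, 1.3978, -1.3090)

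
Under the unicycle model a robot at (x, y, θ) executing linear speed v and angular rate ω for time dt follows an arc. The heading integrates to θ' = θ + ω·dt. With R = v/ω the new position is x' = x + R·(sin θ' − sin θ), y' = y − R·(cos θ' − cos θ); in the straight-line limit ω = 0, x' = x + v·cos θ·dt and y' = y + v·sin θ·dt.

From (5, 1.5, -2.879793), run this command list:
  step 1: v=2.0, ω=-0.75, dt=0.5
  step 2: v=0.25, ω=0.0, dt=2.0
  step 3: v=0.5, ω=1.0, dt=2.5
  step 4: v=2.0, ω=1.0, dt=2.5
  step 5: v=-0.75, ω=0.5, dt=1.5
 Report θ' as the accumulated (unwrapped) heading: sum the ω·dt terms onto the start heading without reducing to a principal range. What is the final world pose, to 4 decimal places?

step 1: θ'=-3.2548 (R=-2.6667) → pose (4.0086, 1.4262, -3.2548)
step 2: θ'=-3.2548 (straight) → pose (3.5118, 1.4827, -3.2548)
step 3: θ'=-0.7548 (R=0.5000) → pose (3.1127, 0.6217, -0.7548)
step 4: θ'=1.7452 (R=2.0000) → pose (6.4527, 2.4256, 1.7452)
step 5: θ'=2.4952 (R=-1.5000) → pose (7.0265, 1.4885, 2.4952)

(7.0265, 1.4885, 2.4952)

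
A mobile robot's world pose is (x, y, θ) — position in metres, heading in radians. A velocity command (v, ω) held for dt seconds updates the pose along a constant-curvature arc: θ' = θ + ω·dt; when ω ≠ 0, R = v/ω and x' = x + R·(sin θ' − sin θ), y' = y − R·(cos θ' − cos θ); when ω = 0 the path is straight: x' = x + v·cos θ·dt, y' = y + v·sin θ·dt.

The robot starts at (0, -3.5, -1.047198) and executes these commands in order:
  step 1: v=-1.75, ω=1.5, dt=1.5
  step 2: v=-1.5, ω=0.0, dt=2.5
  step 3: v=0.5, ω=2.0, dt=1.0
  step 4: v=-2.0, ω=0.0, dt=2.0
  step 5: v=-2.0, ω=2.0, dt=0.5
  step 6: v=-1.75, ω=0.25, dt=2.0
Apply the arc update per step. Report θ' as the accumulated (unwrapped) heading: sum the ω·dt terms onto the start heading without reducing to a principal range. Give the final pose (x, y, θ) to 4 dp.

(1.9968, -2.7205, 4.7028)

step 1: θ'=1.2028 (R=-1.1667) → pose (-2.0989, -3.6636, 1.2028)
step 2: θ'=1.2028 (straight) → pose (-3.4480, -7.1626, 1.2028)
step 3: θ'=3.2028 (R=0.2500) → pose (-3.6965, -6.8231, 3.2028)
step 4: θ'=3.2028 (straight) → pose (0.2960, -6.5784, 3.2028)
step 5: θ'=4.2028 (R=-1.0000) → pose (1.1078, -6.0681, 4.2028)
step 6: θ'=4.7028 (R=-7.0000) → pose (1.9968, -2.7205, 4.7028)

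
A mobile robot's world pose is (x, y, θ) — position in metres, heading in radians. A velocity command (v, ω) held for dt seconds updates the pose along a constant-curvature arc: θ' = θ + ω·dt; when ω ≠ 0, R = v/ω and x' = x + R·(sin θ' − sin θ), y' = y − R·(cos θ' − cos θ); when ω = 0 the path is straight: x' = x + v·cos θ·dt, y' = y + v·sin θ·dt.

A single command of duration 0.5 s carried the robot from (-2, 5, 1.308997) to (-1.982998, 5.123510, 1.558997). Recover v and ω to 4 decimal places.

v = 0.2500, ω = 0.5000

Δθ = 1.558997 − 1.308997 = 0.250000
ω = Δθ/dt = 0.250000/0.5 = 0.5000
R = −Δy/(cos θ' − cos θ) = 0.5000
v = R·ω = 0.5000·0.5000 = 0.2500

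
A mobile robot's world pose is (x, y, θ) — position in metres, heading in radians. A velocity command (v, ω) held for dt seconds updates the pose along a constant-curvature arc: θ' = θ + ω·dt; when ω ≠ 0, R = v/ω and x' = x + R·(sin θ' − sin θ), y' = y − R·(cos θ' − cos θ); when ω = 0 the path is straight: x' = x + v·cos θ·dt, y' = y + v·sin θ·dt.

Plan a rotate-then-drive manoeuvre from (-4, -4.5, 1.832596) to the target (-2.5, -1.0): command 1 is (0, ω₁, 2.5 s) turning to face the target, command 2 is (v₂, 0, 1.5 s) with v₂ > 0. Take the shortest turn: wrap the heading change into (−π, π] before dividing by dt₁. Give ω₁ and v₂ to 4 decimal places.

heading to target = atan2(-1−-4.5, -2.5−-4) = 1.1659
Δθ = wrap(1.1659 − 1.8326) = -0.6667; ω₁ = Δθ/dt₁ = -0.2667
distance = √((-2.5−-4)² + (-1−-4.5)²) = 3.8079; v₂ = distance/dt₂ = 2.5386

ω₁ = -0.2667, v₂ = 2.5386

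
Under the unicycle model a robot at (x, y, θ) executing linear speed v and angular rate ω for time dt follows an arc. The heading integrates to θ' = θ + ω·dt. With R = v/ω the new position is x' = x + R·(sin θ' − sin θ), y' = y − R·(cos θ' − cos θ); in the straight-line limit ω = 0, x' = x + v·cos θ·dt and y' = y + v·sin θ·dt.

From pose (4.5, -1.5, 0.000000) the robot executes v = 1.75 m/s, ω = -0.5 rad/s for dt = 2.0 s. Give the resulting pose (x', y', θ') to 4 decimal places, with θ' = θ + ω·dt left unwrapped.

θ' = 0.0000 + -0.5·2.0 = -1.0000
R = v/ω = 1.75/-0.5 = -3.5000
x' = 4.5 + -3.5000·(sin -1.0000 − sin 0.0000) = 7.4451
y' = -1.5 − -3.5000·(cos -1.0000 − cos 0.0000) = -3.1089

(7.4451, -3.1089, -1.0000)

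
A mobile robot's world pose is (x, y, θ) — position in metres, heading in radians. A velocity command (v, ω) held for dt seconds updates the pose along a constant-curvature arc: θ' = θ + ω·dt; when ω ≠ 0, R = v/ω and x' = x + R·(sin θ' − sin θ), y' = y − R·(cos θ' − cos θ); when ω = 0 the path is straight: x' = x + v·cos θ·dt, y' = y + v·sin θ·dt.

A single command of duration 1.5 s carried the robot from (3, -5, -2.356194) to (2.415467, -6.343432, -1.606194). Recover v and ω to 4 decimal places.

Δθ = -1.606194 − -2.356194 = 0.750000
ω = Δθ/dt = 0.750000/1.5 = 0.5000
R = −Δy/(cos θ' − cos θ) = 2.0000
v = R·ω = 2.0000·0.5000 = 1.0000

v = 1.0000, ω = 0.5000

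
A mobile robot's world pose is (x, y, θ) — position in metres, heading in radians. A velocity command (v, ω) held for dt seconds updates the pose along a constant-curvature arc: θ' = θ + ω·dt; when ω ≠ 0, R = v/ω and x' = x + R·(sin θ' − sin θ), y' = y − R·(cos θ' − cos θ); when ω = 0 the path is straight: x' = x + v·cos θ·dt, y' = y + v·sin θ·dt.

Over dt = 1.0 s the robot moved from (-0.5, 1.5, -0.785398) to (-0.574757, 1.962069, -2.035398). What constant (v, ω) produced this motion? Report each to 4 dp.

Δθ = -2.035398 − -0.785398 = -1.250000
ω = Δθ/dt = -1.250000/1.0 = -1.2500
R = −Δy/(cos θ' − cos θ) = 0.4000
v = R·ω = 0.4000·-1.2500 = -0.5000

v = -0.5000, ω = -1.2500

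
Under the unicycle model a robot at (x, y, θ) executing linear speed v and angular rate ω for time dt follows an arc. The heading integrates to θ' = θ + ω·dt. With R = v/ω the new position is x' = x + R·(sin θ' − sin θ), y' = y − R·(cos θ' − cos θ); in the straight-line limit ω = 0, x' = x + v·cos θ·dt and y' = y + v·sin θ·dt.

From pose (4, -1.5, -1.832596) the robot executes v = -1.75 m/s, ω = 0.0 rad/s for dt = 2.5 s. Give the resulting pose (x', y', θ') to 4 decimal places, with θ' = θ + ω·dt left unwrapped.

(5.1323, 2.7259, -1.8326)

θ' = -1.8326 + 0.0·2.5 = -1.8326
ω = 0 → straight: x' = 4 + -1.75·cos(-1.8326)·2.5 = 5.1323
y' = -1.5 + -1.75·sin(-1.8326)·2.5 = 2.7259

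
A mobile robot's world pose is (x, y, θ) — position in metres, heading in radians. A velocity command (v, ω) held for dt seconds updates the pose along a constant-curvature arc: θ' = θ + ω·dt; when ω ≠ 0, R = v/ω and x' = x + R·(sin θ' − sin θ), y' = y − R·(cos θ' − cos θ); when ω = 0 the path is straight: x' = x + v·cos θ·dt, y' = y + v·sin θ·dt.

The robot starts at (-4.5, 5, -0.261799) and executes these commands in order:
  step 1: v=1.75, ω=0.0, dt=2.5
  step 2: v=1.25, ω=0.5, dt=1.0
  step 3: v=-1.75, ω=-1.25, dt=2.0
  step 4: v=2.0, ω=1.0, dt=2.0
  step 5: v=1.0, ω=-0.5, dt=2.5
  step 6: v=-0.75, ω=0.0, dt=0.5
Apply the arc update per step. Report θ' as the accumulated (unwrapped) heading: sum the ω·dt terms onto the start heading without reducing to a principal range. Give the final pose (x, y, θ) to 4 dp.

(2.0340, 1.4597, -1.5118)

step 1: θ'=-0.2618 (straight) → pose (-0.2741, 3.8677, -0.2618)
step 2: θ'=0.2382 (R=2.5000) → pose (0.9629, 3.8531, 0.2382)
step 3: θ'=-2.2618 (R=1.4000) → pose (-0.4463, 6.1058, -2.2618)
step 4: θ'=-0.2618 (R=2.0000) → pose (0.5772, 2.8993, -0.2618)
step 5: θ'=-1.5118 (R=-2.0000) → pose (2.0561, 1.0854, -1.5118)
step 6: θ'=-1.5118 (straight) → pose (2.0340, 1.4597, -1.5118)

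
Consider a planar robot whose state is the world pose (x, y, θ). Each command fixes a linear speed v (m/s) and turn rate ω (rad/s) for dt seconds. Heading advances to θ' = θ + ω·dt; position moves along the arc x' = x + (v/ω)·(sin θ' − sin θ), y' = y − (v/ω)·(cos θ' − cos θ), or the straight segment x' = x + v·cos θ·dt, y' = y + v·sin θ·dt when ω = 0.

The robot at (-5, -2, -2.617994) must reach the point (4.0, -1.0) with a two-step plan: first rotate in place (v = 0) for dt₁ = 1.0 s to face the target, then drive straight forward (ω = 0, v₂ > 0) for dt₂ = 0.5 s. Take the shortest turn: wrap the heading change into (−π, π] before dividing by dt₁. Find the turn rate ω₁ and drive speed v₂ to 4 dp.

ω₁ = 2.7287, v₂ = 18.1108

heading to target = atan2(-1−-2, 4−-5) = 0.1107
Δθ = wrap(0.1107 − -2.6180) = 2.7287; ω₁ = Δθ/dt₁ = 2.7287
distance = √((4−-5)² + (-1−-2)²) = 9.0554; v₂ = distance/dt₂ = 18.1108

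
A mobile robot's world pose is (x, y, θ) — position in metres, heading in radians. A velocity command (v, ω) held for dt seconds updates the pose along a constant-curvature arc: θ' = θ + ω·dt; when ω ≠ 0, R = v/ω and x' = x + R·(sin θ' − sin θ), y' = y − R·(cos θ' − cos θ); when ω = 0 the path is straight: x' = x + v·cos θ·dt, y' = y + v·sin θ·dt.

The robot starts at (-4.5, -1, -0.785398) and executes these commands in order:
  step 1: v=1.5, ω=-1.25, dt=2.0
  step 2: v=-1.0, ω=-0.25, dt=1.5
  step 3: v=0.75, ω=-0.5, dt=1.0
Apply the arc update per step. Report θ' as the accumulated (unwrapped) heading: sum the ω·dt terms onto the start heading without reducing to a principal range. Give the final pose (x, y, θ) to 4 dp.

step 1: θ'=-3.2854 (R=-1.2000) → pose (-5.5205, -3.0361, -3.2854)
step 2: θ'=-3.6604 (R=4.0000) → pose (-4.1104, -3.5212, -3.6604)
step 3: θ'=-4.1604 (R=-1.5000) → pose (-4.6438, -3.0052, -4.1604)

(-4.6438, -3.0052, -4.1604)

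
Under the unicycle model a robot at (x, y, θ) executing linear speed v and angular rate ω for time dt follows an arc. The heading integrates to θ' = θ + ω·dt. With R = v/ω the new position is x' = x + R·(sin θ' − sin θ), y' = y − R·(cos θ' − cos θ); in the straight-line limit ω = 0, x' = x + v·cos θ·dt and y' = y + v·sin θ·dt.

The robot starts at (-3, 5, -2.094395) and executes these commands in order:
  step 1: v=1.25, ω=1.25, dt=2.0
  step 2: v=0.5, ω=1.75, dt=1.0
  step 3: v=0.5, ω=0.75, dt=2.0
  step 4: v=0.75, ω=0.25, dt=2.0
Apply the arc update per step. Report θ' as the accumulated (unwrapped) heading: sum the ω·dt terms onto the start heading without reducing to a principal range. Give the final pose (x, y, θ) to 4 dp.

(-3.5694, 3.1869, 4.1556)

step 1: θ'=0.4056 (R=1.0000) → pose (-1.7394, 3.5811, 0.4056)
step 2: θ'=2.1556 (R=0.2857) → pose (-1.6139, 4.0014, 2.1556)
step 3: θ'=3.6556 (R=0.6667) → pose (-2.4976, 4.2139, 3.6556)
step 4: θ'=4.1556 (R=3.0000) → pose (-3.5694, 3.1869, 4.1556)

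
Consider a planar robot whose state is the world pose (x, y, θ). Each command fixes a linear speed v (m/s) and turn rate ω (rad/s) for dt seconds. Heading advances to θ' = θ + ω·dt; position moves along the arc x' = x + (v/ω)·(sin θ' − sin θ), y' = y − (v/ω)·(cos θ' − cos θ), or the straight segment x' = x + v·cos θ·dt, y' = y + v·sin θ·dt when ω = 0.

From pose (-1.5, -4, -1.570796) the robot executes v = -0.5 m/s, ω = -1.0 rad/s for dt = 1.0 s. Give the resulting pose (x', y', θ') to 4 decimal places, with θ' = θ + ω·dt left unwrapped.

θ' = -1.5708 + -1.0·1.0 = -2.5708
R = v/ω = -0.5/-1.0 = 0.5000
x' = -1.5 + 0.5000·(sin -2.5708 − sin -1.5708) = -1.2702
y' = -4 − 0.5000·(cos -2.5708 − cos -1.5708) = -3.5793

(-1.2702, -3.5793, -2.5708)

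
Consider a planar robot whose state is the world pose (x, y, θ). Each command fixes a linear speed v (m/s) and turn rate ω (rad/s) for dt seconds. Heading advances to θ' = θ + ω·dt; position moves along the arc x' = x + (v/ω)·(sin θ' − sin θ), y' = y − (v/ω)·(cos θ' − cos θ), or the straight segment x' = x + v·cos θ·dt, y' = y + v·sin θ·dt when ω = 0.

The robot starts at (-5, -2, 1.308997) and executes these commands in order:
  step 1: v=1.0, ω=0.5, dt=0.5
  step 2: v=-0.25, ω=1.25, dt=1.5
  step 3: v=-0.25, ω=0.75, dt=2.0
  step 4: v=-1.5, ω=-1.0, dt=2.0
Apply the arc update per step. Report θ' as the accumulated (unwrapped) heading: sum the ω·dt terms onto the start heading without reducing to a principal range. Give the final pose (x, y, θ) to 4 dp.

(-2.6728, 0.4901, 2.9340)

step 1: θ'=1.5590 (R=2.0000) → pose (-4.9320, -1.5060, 1.5590)
step 2: θ'=3.4340 (R=-0.2000) → pose (-4.6744, -1.6998, 3.4340)
step 3: θ'=4.9340 (R=-0.3333) → pose (-4.4453, -1.3074, 4.9340)
step 4: θ'=2.9340 (R=1.5000) → pose (-2.6728, 0.4901, 2.9340)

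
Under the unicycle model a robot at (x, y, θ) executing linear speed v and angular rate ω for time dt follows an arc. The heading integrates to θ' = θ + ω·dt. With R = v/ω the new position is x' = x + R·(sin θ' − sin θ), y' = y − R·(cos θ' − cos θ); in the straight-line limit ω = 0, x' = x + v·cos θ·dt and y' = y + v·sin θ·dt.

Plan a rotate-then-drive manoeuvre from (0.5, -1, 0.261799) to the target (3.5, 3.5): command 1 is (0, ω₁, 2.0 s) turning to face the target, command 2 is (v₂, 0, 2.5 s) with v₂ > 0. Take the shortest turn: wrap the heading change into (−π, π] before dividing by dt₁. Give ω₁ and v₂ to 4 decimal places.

ω₁ = 0.3605, v₂ = 2.1633

heading to target = atan2(3.5−-1, 3.5−0.5) = 0.9828
Δθ = wrap(0.9828 − 0.2618) = 0.7210; ω₁ = Δθ/dt₁ = 0.3605
distance = √((3.5−0.5)² + (3.5−-1)²) = 5.4083; v₂ = distance/dt₂ = 2.1633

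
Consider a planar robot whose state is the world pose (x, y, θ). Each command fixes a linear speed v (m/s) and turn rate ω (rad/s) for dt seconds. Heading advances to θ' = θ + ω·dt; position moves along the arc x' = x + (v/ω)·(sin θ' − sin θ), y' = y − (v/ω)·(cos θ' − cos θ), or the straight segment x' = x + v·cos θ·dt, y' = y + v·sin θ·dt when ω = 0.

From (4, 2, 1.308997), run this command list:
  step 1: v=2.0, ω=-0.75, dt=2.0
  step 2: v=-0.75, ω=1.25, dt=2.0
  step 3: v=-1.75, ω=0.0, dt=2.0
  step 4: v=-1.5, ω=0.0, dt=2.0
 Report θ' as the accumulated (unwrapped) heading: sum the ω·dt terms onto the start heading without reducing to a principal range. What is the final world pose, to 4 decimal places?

(10.8986, -1.8728, 2.3090)

step 1: θ'=-0.1910 (R=-2.6667) → pose (7.0821, 3.9280, -0.1910)
step 2: θ'=2.3090 (R=-0.6000) → pose (6.5243, 2.9351, 2.3090)
step 3: θ'=2.3090 (straight) → pose (8.8797, 0.3462, 2.3090)
step 4: θ'=2.3090 (straight) → pose (10.8986, -1.8728, 2.3090)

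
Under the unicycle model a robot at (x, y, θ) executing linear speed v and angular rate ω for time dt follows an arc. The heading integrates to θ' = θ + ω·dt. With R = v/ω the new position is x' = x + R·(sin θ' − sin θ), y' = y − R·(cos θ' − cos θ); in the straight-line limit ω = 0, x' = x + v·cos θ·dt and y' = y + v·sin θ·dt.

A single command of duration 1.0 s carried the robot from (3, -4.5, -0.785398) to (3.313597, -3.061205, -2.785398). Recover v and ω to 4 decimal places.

Δθ = -2.785398 − -0.785398 = -2.000000
ω = Δθ/dt = -2.000000/1.0 = -2.0000
R = −Δy/(cos θ' − cos θ) = 0.8750
v = R·ω = 0.8750·-2.0000 = -1.7500

v = -1.7500, ω = -2.0000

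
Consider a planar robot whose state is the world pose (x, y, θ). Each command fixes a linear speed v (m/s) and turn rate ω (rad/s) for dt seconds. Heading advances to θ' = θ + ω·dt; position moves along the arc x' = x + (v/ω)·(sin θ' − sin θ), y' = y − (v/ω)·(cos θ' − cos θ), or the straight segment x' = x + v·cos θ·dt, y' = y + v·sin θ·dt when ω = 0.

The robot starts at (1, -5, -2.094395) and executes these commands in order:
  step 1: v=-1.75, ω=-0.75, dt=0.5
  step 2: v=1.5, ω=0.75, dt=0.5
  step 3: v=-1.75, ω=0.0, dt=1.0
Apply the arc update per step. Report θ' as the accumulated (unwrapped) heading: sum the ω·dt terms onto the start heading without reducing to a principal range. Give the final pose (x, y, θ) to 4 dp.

step 1: θ'=-2.4694 (R=2.3333) → pose (1.5677, -4.3409, -2.4694)
step 2: θ'=-2.0944 (R=2.0000) → pose (1.0811, -4.9058, -2.0944)
step 3: θ'=-2.0944 (straight) → pose (1.9561, -3.3903, -2.0944)

(1.9561, -3.3903, -2.0944)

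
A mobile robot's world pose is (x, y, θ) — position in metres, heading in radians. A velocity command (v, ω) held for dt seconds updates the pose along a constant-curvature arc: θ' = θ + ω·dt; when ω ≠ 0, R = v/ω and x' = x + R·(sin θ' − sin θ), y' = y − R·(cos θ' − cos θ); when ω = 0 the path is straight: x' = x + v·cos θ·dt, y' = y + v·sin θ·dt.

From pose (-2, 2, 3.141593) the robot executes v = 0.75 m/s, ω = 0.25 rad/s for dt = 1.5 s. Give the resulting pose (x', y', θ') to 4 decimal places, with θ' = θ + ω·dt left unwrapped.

θ' = 3.1416 + 0.25·1.5 = 3.5166
R = v/ω = 0.75/0.25 = 3.0000
x' = -2 + 3.0000·(sin 3.5166 − sin 3.1416) = -3.0988
y' = 2 − 3.0000·(cos 3.5166 − cos 3.1416) = 1.7915

(-3.0988, 1.7915, 3.5166)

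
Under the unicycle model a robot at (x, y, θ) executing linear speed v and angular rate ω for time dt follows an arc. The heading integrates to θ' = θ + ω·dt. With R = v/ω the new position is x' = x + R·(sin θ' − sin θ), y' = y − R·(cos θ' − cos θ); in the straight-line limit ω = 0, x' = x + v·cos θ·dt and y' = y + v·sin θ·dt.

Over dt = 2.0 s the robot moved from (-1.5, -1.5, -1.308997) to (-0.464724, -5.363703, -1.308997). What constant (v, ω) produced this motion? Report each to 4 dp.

v = 2.0000, ω = 0.0000

Δθ = -1.308997 − -1.308997 = 0.000000
ω = Δθ/dt = 0.000000/2.0 = 0.0000
ω = 0 → v = (Δx·cos θ + Δy·sin θ)/dt = 2.0000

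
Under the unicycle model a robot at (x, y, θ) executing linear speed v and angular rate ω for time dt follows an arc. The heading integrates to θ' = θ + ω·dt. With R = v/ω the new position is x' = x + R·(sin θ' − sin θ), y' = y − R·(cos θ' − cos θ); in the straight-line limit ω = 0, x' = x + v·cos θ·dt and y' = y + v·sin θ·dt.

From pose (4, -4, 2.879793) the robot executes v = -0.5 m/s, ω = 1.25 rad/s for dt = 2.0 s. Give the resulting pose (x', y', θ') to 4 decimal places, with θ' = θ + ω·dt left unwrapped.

θ' = 2.8798 + 1.25·2.0 = 5.3798
R = v/ω = -0.5/1.25 = -0.4000
x' = 4 + -0.4000·(sin 5.3798 − sin 2.8798) = 4.4177
y' = -4 − -0.4000·(cos 5.3798 − cos 2.8798) = -3.3661

(4.4177, -3.3661, 5.3798)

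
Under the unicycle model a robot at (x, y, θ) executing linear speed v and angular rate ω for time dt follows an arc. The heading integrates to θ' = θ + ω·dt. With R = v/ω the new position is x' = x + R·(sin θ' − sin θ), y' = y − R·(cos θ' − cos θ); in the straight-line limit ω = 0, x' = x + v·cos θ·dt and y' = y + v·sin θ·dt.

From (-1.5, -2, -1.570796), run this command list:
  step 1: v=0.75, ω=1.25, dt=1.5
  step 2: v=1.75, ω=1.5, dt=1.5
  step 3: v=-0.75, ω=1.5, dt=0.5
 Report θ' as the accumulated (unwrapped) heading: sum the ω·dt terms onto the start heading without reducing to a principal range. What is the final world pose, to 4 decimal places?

step 1: θ'=0.3042 (R=0.6000) → pose (-0.7203, -2.5725, 0.3042)
step 2: θ'=2.5542 (R=1.1667) → pose (-0.4232, -0.4882, 2.5542)
step 3: θ'=3.3042 (R=-0.5000) → pose (-0.0651, -0.5654, 3.3042)

(-0.0651, -0.5654, 3.3042)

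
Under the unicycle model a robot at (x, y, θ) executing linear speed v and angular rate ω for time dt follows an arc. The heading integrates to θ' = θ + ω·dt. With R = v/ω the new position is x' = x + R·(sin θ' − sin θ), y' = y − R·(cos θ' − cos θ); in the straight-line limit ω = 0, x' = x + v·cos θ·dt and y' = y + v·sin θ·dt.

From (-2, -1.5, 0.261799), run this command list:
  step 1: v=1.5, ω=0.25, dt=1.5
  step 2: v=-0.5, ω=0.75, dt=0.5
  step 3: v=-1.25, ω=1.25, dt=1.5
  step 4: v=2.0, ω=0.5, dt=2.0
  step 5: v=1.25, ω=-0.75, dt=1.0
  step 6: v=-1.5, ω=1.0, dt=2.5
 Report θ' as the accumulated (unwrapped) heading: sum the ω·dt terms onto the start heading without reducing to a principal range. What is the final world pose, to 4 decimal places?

(-3.5064, -0.8844, 5.6368)

step 1: θ'=0.6368 (R=6.0000) → pose (0.0148, -0.5285, 0.6368)
step 2: θ'=1.0118 (R=-0.6667) → pose (-0.1539, -0.7109, 1.0118)
step 3: θ'=2.8868 (R=-1.0000) → pose (0.4418, -2.2090, 2.8868)
step 4: θ'=3.8868 (R=4.0000) → pose (-3.2789, -3.1400, 3.8868)
step 5: θ'=3.1368 (R=-1.6667) → pose (-4.4171, -3.5818, 3.1368)
step 6: θ'=5.6368 (R=-1.5000) → pose (-3.5064, -0.8844, 5.6368)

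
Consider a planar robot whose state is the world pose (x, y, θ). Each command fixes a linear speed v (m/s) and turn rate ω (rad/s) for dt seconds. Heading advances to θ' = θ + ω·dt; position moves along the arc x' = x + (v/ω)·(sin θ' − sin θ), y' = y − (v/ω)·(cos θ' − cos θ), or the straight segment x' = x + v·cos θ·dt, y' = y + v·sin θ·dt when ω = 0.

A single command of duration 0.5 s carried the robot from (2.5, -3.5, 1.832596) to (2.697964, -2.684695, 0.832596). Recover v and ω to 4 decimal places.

Δθ = 0.832596 − 1.832596 = -1.000000
ω = Δθ/dt = -1.000000/0.5 = -2.0000
R = −Δy/(cos θ' − cos θ) = -0.8750
v = R·ω = -0.8750·-2.0000 = 1.7500

v = 1.7500, ω = -2.0000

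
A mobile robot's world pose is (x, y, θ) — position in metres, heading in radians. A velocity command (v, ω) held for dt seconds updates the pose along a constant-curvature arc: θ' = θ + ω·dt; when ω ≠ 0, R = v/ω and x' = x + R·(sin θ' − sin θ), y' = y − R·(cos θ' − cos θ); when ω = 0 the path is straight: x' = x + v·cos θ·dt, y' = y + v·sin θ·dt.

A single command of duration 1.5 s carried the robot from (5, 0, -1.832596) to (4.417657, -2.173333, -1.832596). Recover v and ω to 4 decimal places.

Δθ = -1.832596 − -1.832596 = 0.000000
ω = Δθ/dt = 0.000000/1.5 = 0.0000
ω = 0 → v = (Δx·cos θ + Δy·sin θ)/dt = 1.5000

v = 1.5000, ω = 0.0000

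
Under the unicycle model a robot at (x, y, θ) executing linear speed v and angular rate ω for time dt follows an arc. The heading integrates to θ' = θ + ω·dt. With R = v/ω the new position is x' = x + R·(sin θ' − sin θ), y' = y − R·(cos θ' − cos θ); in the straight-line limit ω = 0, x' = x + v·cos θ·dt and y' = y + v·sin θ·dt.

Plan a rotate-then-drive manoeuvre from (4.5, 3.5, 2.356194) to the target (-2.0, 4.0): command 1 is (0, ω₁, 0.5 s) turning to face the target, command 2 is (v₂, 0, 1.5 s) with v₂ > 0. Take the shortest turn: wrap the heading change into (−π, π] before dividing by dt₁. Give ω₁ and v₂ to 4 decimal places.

heading to target = atan2(4−3.5, -2−4.5) = 3.0648
Δθ = wrap(3.0648 − 2.3562) = 0.7086; ω₁ = Δθ/dt₁ = 1.4173
distance = √((-2−4.5)² + (4−3.5)²) = 6.5192; v₂ = distance/dt₂ = 4.3461

ω₁ = 1.4173, v₂ = 4.3461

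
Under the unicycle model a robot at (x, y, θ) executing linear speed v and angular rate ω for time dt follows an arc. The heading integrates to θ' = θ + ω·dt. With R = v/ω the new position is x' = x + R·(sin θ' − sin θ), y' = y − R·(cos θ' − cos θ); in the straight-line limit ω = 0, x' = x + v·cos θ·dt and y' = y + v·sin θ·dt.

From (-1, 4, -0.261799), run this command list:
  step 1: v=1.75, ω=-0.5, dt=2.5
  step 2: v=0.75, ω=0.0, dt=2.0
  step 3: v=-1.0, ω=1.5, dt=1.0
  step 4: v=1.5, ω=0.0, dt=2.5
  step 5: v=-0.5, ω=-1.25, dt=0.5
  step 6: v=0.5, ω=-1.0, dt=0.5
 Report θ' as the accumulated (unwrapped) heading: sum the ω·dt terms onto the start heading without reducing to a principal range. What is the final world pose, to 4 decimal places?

(4.6918, -0.2021, -1.1368)

step 1: θ'=-1.5118 (R=-3.5000) → pose (1.5880, 0.8256, -1.5118)
step 2: θ'=-1.5118 (straight) → pose (1.6765, -0.6718, -1.5118)
step 3: θ'=-0.0118 (R=-0.6667) → pose (1.0188, -0.0444, -0.0118)
step 4: θ'=-0.0118 (straight) → pose (4.7686, -0.0887, -0.0118)
step 5: θ'=-0.6368 (R=0.4000) → pose (4.5355, -0.0103, -0.6368)
step 6: θ'=-1.1368 (R=-0.5000) → pose (4.6918, -0.2021, -1.1368)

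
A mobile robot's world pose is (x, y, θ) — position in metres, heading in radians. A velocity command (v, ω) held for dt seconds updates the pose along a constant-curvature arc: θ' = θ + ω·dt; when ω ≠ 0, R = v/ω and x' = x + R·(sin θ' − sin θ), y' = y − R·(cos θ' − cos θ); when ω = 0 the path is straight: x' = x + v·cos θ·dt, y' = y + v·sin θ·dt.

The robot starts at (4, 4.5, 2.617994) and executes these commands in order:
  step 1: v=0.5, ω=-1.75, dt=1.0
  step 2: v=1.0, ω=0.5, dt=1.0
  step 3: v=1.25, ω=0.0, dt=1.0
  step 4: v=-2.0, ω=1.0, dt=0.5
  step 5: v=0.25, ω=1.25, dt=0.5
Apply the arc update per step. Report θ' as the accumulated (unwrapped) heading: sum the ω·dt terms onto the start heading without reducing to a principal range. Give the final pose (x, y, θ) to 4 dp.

(4.5858, 6.1587, 2.4930)

step 1: θ'=0.8680 (R=-0.2857) → pose (3.9248, 4.9321, 0.8680)
step 2: θ'=1.3680 (R=2.0000) → pose (4.3578, 5.8220, 1.3680)
step 3: θ'=1.3680 (straight) → pose (4.6096, 7.0464, 1.3680)
step 4: θ'=1.8680 (R=-2.0000) → pose (4.6563, 6.0579, 1.8680)
step 5: θ'=2.4930 (R=0.2000) → pose (4.5858, 6.1587, 2.4930)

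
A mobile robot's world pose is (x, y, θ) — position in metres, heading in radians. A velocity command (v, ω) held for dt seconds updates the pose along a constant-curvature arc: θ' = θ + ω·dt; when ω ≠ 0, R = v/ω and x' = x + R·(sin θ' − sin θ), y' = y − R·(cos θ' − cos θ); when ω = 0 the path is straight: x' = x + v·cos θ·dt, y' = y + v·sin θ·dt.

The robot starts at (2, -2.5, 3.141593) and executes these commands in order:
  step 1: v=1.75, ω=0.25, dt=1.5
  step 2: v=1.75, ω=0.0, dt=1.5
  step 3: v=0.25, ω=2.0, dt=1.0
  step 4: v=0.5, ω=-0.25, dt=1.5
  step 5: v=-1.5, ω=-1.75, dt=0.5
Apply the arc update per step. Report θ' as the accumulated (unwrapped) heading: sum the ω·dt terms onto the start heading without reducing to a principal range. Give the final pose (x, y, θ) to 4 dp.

step 1: θ'=3.5166 (R=7.0000) → pose (-0.5639, -2.9864, 3.5166)
step 2: θ'=3.5166 (straight) → pose (-3.0065, -3.9479, 3.5166)
step 3: θ'=5.5166 (R=0.1250) → pose (-3.0474, -4.1543, 5.5166)
step 4: θ'=5.1416 (R=-2.0000) → pose (-2.6162, -4.7625, 5.1416)
step 5: θ'=4.2666 (R=0.8571) → pose (-2.6102, -4.0362, 4.2666)

(-2.6102, -4.0362, 4.2666)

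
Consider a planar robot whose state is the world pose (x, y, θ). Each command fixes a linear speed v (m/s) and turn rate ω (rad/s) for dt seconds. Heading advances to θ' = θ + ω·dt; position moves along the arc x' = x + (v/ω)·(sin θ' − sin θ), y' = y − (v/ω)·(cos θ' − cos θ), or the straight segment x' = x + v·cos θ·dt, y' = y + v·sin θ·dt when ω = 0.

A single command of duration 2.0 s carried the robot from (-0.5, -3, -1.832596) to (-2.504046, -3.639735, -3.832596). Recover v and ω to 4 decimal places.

v = 1.2500, ω = -1.0000

Δθ = -3.832596 − -1.832596 = -2.000000
ω = Δθ/dt = -2.000000/2.0 = -1.0000
R = Δx/(sin θ' − sin θ) = -1.2500
v = R·ω = -1.2500·-1.0000 = 1.2500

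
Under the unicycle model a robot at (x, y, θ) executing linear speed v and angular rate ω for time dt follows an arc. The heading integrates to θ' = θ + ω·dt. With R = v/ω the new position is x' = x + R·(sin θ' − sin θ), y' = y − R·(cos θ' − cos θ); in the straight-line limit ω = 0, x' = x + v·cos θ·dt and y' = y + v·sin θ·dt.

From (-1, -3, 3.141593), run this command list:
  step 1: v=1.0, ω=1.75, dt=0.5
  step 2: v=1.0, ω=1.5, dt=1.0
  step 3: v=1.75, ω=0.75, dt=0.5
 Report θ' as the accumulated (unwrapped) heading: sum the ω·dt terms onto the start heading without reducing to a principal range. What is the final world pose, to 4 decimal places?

step 1: θ'=4.0166 (R=0.5714) → pose (-1.4386, -3.2051, 4.0166)
step 2: θ'=5.5166 (R=0.6667) → pose (-1.3894, -4.1127, 5.5166)
step 3: θ'=5.8916 (R=2.3333) → pose (-0.6613, -4.5887, 5.8916)

(-0.6613, -4.5887, 5.8916)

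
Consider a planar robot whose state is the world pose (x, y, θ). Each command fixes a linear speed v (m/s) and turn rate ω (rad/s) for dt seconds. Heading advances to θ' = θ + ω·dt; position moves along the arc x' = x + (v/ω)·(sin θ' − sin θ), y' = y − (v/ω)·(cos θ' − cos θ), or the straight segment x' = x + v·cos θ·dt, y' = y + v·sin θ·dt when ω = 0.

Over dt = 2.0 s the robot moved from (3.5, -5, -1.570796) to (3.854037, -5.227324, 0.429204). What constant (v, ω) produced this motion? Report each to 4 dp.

Δθ = 0.429204 − -1.570796 = 2.000000
ω = Δθ/dt = 2.000000/2.0 = 1.0000
R = Δx/(sin θ' − sin θ) = 0.2500
v = R·ω = 0.2500·1.0000 = 0.2500

v = 0.2500, ω = 1.0000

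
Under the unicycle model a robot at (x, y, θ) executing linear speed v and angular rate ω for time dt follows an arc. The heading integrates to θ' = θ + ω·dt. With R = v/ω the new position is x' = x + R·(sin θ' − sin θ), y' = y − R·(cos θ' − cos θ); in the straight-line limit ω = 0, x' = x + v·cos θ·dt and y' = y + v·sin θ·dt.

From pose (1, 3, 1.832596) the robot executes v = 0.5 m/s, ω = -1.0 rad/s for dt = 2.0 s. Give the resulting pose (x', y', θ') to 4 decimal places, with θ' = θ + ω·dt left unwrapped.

(1.5663, 3.6224, -0.1674)

θ' = 1.8326 + -1.0·2.0 = -0.1674
R = v/ω = 0.5/-1.0 = -0.5000
x' = 1 + -0.5000·(sin -0.1674 − sin 1.8326) = 1.5663
y' = 3 − -0.5000·(cos -0.1674 − cos 1.8326) = 3.6224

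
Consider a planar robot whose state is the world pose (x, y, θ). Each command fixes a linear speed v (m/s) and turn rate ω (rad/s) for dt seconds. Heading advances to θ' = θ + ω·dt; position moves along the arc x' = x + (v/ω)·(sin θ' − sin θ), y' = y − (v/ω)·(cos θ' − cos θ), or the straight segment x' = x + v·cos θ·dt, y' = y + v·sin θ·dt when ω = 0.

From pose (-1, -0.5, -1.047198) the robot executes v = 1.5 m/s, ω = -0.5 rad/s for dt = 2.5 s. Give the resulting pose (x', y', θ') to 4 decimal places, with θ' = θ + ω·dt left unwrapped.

θ' = -1.0472 + -0.5·2.5 = -2.2972
R = v/ω = 1.5/-0.5 = -3.0000
x' = -1 + -3.0000·(sin -2.2972 − sin -1.0472) = -1.3554
y' = -0.5 − -3.0000·(cos -2.2972 − cos -1.0472) = -3.9926

(-1.3554, -3.9926, -2.2972)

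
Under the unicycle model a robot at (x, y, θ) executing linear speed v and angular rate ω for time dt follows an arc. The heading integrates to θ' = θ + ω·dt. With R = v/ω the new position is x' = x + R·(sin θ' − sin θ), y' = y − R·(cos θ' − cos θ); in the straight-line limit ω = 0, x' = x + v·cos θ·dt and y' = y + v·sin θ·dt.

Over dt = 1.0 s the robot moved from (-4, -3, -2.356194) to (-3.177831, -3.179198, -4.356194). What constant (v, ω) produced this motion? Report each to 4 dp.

Δθ = -4.356194 − -2.356194 = -2.000000
ω = Δθ/dt = -2.000000/1.0 = -2.0000
R = Δx/(sin θ' − sin θ) = 0.5000
v = R·ω = 0.5000·-2.0000 = -1.0000

v = -1.0000, ω = -2.0000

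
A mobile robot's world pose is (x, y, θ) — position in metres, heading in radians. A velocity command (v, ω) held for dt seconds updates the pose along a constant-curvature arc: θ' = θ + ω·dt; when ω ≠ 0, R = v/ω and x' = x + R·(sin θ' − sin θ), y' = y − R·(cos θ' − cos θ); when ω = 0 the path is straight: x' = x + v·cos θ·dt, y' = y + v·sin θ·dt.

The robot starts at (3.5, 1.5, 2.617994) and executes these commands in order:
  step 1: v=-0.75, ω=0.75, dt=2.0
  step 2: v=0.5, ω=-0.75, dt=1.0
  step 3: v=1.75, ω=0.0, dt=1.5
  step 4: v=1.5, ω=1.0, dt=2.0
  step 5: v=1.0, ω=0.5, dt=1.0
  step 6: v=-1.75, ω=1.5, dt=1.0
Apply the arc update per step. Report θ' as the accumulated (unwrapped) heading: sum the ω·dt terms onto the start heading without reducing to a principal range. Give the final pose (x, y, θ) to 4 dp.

(0.2919, -2.5691, 7.3680)

step 1: θ'=4.1180 (R=-1.0000) → pose (4.8285, 1.8060, 4.1180)
step 2: θ'=3.3680 (R=-0.6667) → pose (4.4258, 1.5297, 3.3680)
step 3: θ'=3.3680 (straight) → pose (1.8678, 0.9405, 3.3680)
step 4: θ'=5.3680 (R=1.5000) → pose (1.0155, -1.4357, 5.3680)
step 5: θ'=5.8680 (R=2.0000) → pose (1.7941, -2.0465, 5.8680)
step 6: θ'=7.3680 (R=-1.1667) → pose (0.2919, -2.5691, 7.3680)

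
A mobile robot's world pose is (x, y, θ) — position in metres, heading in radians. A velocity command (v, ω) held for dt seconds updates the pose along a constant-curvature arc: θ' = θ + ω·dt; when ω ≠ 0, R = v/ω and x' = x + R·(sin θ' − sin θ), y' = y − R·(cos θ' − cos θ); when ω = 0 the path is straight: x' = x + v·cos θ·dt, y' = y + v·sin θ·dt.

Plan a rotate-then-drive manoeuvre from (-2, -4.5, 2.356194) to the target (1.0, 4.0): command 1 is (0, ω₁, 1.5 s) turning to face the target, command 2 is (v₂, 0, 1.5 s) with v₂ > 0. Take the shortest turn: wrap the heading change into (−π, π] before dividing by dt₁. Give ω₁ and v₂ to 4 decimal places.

heading to target = atan2(4−-4.5, 1−-2) = 1.2315
Δθ = wrap(1.2315 − 2.3562) = -1.1247; ω₁ = Δθ/dt₁ = -0.7498
distance = √((1−-2)² + (4−-4.5)²) = 9.0139; v₂ = distance/dt₂ = 6.0093

ω₁ = -0.7498, v₂ = 6.0093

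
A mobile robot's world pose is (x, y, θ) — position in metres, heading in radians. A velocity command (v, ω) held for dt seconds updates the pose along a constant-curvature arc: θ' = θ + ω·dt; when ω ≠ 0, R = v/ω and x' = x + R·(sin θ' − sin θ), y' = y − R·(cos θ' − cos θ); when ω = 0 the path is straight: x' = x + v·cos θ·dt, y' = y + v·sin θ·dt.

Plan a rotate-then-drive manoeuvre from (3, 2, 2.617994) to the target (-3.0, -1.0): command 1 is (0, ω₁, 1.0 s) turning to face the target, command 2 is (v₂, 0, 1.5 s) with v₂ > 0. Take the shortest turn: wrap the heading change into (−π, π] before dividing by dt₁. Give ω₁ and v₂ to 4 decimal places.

heading to target = atan2(-1−2, -3−3) = -2.6779
Δθ = wrap(-2.6779 − 2.6180) = 0.9872; ω₁ = Δθ/dt₁ = 0.9872
distance = √((-3−3)² + (-1−2)²) = 6.7082; v₂ = distance/dt₂ = 4.4721

ω₁ = 0.9872, v₂ = 4.4721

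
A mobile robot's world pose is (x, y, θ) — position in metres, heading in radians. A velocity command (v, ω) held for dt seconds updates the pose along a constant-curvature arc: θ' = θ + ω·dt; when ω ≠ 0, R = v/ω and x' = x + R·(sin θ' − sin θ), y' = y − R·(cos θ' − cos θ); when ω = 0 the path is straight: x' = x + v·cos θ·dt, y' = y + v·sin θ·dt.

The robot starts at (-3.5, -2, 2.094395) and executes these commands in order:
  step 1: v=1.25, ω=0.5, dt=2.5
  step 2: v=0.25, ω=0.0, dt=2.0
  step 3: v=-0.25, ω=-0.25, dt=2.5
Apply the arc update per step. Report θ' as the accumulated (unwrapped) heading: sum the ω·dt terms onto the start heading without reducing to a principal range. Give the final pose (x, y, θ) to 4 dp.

step 1: θ'=3.3444 (R=2.5000) → pose (-6.1686, -0.8012, 3.3444)
step 2: θ'=3.3444 (straight) → pose (-6.6584, -0.9019, 3.3444)
step 3: θ'=2.7194 (R=1.0000) → pose (-6.0472, -0.9693, 2.7194)

(-6.0472, -0.9693, 2.7194)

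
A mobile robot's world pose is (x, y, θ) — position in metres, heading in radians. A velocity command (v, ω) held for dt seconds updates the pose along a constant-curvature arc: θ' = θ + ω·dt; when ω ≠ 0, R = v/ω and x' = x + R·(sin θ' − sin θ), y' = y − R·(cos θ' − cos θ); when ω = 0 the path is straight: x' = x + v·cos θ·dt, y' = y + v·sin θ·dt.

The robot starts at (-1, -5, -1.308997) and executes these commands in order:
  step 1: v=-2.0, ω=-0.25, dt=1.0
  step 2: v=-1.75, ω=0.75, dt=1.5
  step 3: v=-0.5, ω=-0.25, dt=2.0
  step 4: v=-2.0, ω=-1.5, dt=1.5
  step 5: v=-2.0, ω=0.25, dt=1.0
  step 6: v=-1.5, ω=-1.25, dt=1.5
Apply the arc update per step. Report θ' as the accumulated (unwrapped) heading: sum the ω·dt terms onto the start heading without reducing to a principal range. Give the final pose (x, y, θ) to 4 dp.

(1.1672, 0.6905, -4.8090)

step 1: θ'=-1.5590 (R=8.0000) → pose (-1.2720, -3.0238, -1.5590)
step 2: θ'=-0.4340 (R=-2.3333) → pose (-2.6240, -0.9344, -0.4340)
step 3: θ'=-0.9340 (R=2.0000) → pose (-3.3910, -0.3090, -0.9340)
step 4: θ'=-3.1840 (R=1.3333) → pose (-2.2625, 1.8159, -3.1840)
step 5: θ'=-2.9340 (R=-8.0000) → pose (-0.2745, 1.9805, -2.9340)
step 6: θ'=-4.8090 (R=1.2000) → pose (1.1672, 0.6905, -4.8090)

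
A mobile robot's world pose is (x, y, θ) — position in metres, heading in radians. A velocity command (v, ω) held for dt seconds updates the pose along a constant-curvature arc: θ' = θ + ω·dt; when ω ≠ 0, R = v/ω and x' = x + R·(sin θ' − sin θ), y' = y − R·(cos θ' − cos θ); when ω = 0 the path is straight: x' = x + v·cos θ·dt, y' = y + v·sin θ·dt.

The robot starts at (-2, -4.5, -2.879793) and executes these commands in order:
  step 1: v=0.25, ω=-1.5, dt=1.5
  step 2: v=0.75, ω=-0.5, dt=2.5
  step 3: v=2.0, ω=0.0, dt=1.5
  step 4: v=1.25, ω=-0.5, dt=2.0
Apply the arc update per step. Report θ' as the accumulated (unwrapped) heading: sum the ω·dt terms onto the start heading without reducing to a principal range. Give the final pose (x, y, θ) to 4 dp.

(4.2894, -5.0227, -7.3798)

step 1: θ'=-5.1298 (R=-0.1667) → pose (-2.1955, -4.2714, -5.1298)
step 2: θ'=-6.3798 (R=-1.5000) → pose (-0.6796, -3.3865, -6.3798)
step 3: θ'=-6.3798 (straight) → pose (2.3064, -3.6759, -6.3798)
step 4: θ'=-7.3798 (R=-2.5000) → pose (4.2894, -5.0227, -7.3798)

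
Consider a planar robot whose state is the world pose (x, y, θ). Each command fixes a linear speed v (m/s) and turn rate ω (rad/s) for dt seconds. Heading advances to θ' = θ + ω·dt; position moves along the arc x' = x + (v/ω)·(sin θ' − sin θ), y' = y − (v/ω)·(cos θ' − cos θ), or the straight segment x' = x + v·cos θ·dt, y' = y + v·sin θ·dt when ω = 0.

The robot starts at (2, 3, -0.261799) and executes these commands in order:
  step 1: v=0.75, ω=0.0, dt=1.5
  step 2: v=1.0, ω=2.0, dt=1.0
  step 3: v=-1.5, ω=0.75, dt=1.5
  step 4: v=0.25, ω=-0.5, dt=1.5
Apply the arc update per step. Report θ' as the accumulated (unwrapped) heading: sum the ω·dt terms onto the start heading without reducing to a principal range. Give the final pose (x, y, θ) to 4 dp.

(4.8407, 1.9080, 2.1132)

step 1: θ'=-0.2618 (straight) → pose (3.0867, 2.7088, -0.2618)
step 2: θ'=1.7382 (R=0.5000) → pose (3.7091, 3.2751, 1.7382)
step 3: θ'=2.8632 (R=-2.0000) → pose (5.1315, 1.6854, 2.8632)
step 4: θ'=2.1132 (R=-0.5000) → pose (4.8407, 1.9080, 2.1132)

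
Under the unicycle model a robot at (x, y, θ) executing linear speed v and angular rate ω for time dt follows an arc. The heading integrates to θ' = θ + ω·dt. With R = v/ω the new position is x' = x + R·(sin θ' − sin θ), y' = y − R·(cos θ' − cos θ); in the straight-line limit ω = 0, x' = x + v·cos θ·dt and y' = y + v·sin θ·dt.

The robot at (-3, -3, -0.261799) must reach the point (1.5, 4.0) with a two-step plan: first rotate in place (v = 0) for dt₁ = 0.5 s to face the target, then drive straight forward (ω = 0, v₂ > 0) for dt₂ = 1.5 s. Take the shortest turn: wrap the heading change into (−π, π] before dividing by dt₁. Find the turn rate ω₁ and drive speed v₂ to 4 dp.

ω₁ = 2.5225, v₂ = 5.5478

heading to target = atan2(4−-3, 1.5−-3) = 0.9995
Δθ = wrap(0.9995 − -0.2618) = 1.2613; ω₁ = Δθ/dt₁ = 2.5225
distance = √((1.5−-3)² + (4−-3)²) = 8.3217; v₂ = distance/dt₂ = 5.5478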